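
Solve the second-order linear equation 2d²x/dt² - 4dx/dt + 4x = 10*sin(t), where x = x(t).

x = 2*cos(t) + C1*cos(t)*exp(t) + C2*exp(t)*sin(t) + sin(t)

Divide through by 2: x'' - 2x' + 2x = 5*sin(t).
Characteristic equation r² - 2r + 2 = 0 has discriminant (-2)² - 4·(2) = -4 < 0, so r = 1 ± i.
Hence x_h = C1*cos(t)*exp(t) + C2*exp(t)*sin(t).
Try x_p = A*cos(t) + B*sin(t). Substituting and equating the coefficients of cos(t) and sin(t) gives A = 2, B = 1, so x_p = 2*cos(t) + sin(t).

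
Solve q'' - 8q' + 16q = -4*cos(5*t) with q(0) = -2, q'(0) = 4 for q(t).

Characteristic equation r² - 8r + 16 = 0 has discriminant (-8)² - 4·(16) = 0, so r = 4 is a repeated root.
Hence q_h = (C1 + C2*t)*exp(4*t).
Try q_p = A*cos(5*t) + B*sin(5*t). Substituting and equating the coefficients of cos(5t) and sin(5t) gives A = 36/1681, B = 160/1681, so q_p = 36*cos(5*t)/1681 + 160*sin(5*t)/1681.
General solution: q = 36*cos(5*t)/1681 + 160*sin(5*t)/1681 + C1*exp(4*t) + C2*t*exp(4*t).
Apply the initial conditions: q(0) = 36/1681 + C1 = -2 and q'(0) = 800/1681 + C2 + 4*C1 = 4. Solving gives C1 = -3398/1681, C2 = 476/41.

q = -3398*exp(4*t)/1681 + 36*cos(5*t)/1681 + 160*sin(5*t)/1681 + 476*t*exp(4*t)/41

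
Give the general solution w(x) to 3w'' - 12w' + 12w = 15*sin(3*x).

Divide through by 3: w'' - 4w' + 4w = 5*sin(3*x).
Characteristic equation r² - 4r + 4 = 0 has discriminant (-4)² - 4·(4) = 0, so r = 2 is a repeated root.
Hence w_h = (C1 + C2*x)*exp(2*x).
Try w_p = A*cos(3*x) + B*sin(3*x). Substituting and equating the coefficients of cos(3x) and sin(3x) gives A = 60/169, B = -25/169, so w_p = -25*sin(3*x)/169 + 60*cos(3*x)/169.

w = -25*sin(3*x)/169 + 60*cos(3*x)/169 + C1*exp(2*x) + C2*x*exp(2*x)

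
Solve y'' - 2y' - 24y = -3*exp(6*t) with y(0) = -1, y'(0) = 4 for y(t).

y = -103*exp(-4*t)/100 + 3*exp(6*t)/100 - 3*t*exp(6*t)/10

Characteristic equation r² - 2r - 24 = 0 factors as (r - 6)(r + 4) = 0, so r = 6, -4.
Hence y_h = C1*exp(6*t) + C2*exp(-4*t).
Since exp(6*t) solves the homogeneous equation (r = 6 is a root of multiplicity 1), multiply the trial by t. Try y_p = A*t*exp(6*t). Substituting into the equation and dividing by exp(6*t) gives A = -3/10, so y_p = -3*t*exp(6*t)/10.
General solution: y = C1*exp(6*t) + C2*exp(-4*t) - 3*t*exp(6*t)/10.
Apply the initial conditions: y(0) = C1 + C2 = -1 and y'(0) = -3/10 - 4*C2 + 6*C1 = 4. Solving gives C1 = 3/100, C2 = -103/100.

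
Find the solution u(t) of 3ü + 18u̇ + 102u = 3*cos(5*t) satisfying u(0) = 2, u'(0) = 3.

Divide through by 3: u'' + 6u' + 34u = cos(5*t).
Characteristic equation r² + 6r + 34 = 0 has discriminant (6)² - 4·(34) = -100 < 0, so r = -3 ± 5i.
Hence u_h = C1*cos(5*t)*exp(-3*t) + C2*exp(-3*t)*sin(5*t).
Try u_p = A*cos(5*t) + B*sin(5*t). Substituting and equating the coefficients of cos(5t) and sin(5t) gives A = 1/109, B = 10/327, so u_p = cos(5*t)/109 + 10*sin(5*t)/327.
General solution: u = cos(5*t)/109 + 10*sin(5*t)/327 + C1*cos(5*t)*exp(-3*t) + C2*exp(-3*t)*sin(5*t).
Apply the initial conditions: u(0) = 1/109 + C1 = 2 and u'(0) = 50/327 - 3*C1 + 5*C2 = 3. Solving gives C1 = 217/109, C2 = 2884/1635.

u = cos(5*t)/109 + 10*sin(5*t)/327 + 217*cos(5*t)*exp(-3*t)/109 + 2884*exp(-3*t)*sin(5*t)/1635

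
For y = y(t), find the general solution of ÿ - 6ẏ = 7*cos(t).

Characteristic equation r² - 6r = 0 factors as (r - 6)r = 0, so r = 6, 0.
Hence y_h = C1*exp(6*t) + C2.
Try y_p = A*cos(t) + B*sin(t). Substituting and equating the coefficients of cos(t) and sin(t) gives A = -7/37, B = -42/37, so y_p = -42*sin(t)/37 - 7*cos(t)/37.

y = C2 - 42*sin(t)/37 - 7*cos(t)/37 + C1*exp(6*t)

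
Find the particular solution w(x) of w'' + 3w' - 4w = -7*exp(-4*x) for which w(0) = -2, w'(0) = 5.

w = -28*exp(-4*x)/25 - 22*exp(x)/25 + 7*x*exp(-4*x)/5

Characteristic equation r² + 3r - 4 = 0 factors as (r - 1)(r + 4) = 0, so r = 1, -4.
Hence w_h = C1*exp(x) + C2*exp(-4*x).
Since exp(-4*x) solves the homogeneous equation (r = -4 is a root of multiplicity 1), multiply the trial by x. Try w_p = A*x*exp(-4*x). Substituting into the equation and dividing by exp(-4*x) gives A = 7/5, so w_p = 7*x*exp(-4*x)/5.
General solution: w = C1*exp(x) + C2*exp(-4*x) + 7*x*exp(-4*x)/5.
Apply the initial conditions: w(0) = C1 + C2 = -2 and w'(0) = 7/5 + C1 - 4*C2 = 5. Solving gives C1 = -22/25, C2 = -28/25.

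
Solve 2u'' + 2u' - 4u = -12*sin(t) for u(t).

u = 3*cos(t)/5 + 9*sin(t)/5 + C1*exp(-2*t) + C2*exp(t)

Divide through by 2: u'' + u' - 2u = -6*sin(t).
Characteristic equation r² + r - 2 = 0 factors as (r + 2)(r - 1) = 0, so r = -2, 1.
Hence u_h = C1*exp(-2*t) + C2*exp(t).
Try u_p = A*cos(t) + B*sin(t). Substituting and equating the coefficients of cos(t) and sin(t) gives A = 3/5, B = 9/5, so u_p = 3*cos(t)/5 + 9*sin(t)/5.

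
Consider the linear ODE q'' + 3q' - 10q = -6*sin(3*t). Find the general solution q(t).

Characteristic equation r² + 3r - 10 = 0 factors as (r + 5)(r - 2) = 0, so r = -5, 2.
Hence q_h = C1*exp(-5*t) + C2*exp(2*t).
Try q_p = A*cos(3*t) + B*sin(3*t). Substituting and equating the coefficients of cos(3t) and sin(3t) gives A = 27/221, B = 57/221, so q_p = 27*cos(3*t)/221 + 57*sin(3*t)/221.

q = 27*cos(3*t)/221 + 57*sin(3*t)/221 + C1*exp(-5*t) + C2*exp(2*t)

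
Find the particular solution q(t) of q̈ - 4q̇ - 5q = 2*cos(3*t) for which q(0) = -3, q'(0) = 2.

Characteristic equation r² - 4r - 5 = 0 factors as (r + 1)(r - 5) = 0, so r = -1, 5.
Hence q_h = C1*exp(-t) + C2*exp(5*t).
Try q_p = A*cos(3*t) + B*sin(3*t). Substituting and equating the coefficients of cos(3t) and sin(3t) gives A = -7/85, B = -6/85, so q_p = -7*cos(3*t)/85 - 6*sin(3*t)/85.
General solution: q = -7*cos(3*t)/85 - 6*sin(3*t)/85 + C1*exp(-t) + C2*exp(5*t).
Apply the initial conditions: q(0) = -7/85 + C1 + C2 = -3 and q'(0) = -18/85 - C1 + 5*C2 = 2. Solving gives C1 = -14/5, C2 = -2/17.

q = -14*exp(-t)/5 - 7*cos(3*t)/85 - 6*sin(3*t)/85 - 2*exp(5*t)/17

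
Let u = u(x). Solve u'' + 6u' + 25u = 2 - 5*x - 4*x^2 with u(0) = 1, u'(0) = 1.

Characteristic equation r² + 6r + 25 = 0 has discriminant (6)² - 4·(25) = -64 < 0, so r = -3 ± 4i.
Hence u_h = C1*cos(4*x)*exp(-3*x) + C2*exp(-3*x)*sin(4*x).
For the particular solution try u_p = A0 + A1*x + A2*x^2. Substituting and matching coefficients of each power of x gives A0 = 1912/15625, A1 = -77/625, A2 = -4/25, so u_p = 1912/15625 - 77*x/625 - 4*x^2/25.
General solution: u = 1912/15625 - 77*x/625 - 4*x^2/25 + C1*cos(4*x)*exp(-3*x) + C2*exp(-3*x)*sin(4*x).
Apply the initial conditions: u(0) = 1912/15625 + C1 = 1 and u'(0) = -77/625 - 3*C1 + 4*C2 = 1. Solving gives C1 = 13713/15625, C2 = 58689/62500.

u = 1912/15625 - 77*x/625 - 4*x**2/25 + 13713*cos(4*x)*exp(-3*x)/15625 + 58689*exp(-3*x)*sin(4*x)/62500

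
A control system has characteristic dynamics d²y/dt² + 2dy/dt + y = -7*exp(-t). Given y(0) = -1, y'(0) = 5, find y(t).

Characteristic equation r² + 2r + 1 = 0 has discriminant (2)² - 4·(1) = 0, so r = -1 is a repeated root.
Hence y_h = (C1 + C2*t)*exp(-t).
Since exp(-t) solves the homogeneous equation (r = -1 is a root of multiplicity 2), multiply the trial by t^2. Try y_p = A*t^2*exp(-t). Substituting into the equation and dividing by exp(-t) gives A = -7/2, so y_p = -7*t^2*exp(-t)/2.
General solution: y = C1*exp(-t) - 7*t^2*exp(-t)/2 + C2*t*exp(-t).
Apply the initial conditions: y(0) = C1 = -1 and y'(0) = C2 - C1 = 5. Solving gives C1 = -1, C2 = 4.

y = -exp(-t) + 4*t*exp(-t) - 7*t**2*exp(-t)/2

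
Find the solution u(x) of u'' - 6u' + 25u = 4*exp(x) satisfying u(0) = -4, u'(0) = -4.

u = exp(x)/5 - 21*cos(4*x)*exp(3*x)/5 + 21*exp(3*x)*sin(4*x)/10

Characteristic equation r² - 6r + 25 = 0 has discriminant (-6)² - 4·(25) = -64 < 0, so r = 3 ± 4i.
Hence u_h = C1*cos(4*x)*exp(3*x) + C2*exp(3*x)*sin(4*x).
Try u_p = A*exp(x). Substituting into the equation and dividing by exp(x) gives A = 1/5, so u_p = exp(x)/5.
General solution: u = exp(x)/5 + C1*cos(4*x)*exp(3*x) + C2*exp(3*x)*sin(4*x).
Apply the initial conditions: u(0) = 1/5 + C1 = -4 and u'(0) = 1/5 + 3*C1 + 4*C2 = -4. Solving gives C1 = -21/5, C2 = 21/10.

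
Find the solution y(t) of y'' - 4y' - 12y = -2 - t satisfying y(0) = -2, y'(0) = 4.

Characteristic equation r² - 4r - 12 = 0 factors as (r + 2)(r - 6) = 0, so r = -2, 6.
Hence y_h = C1*exp(-2*t) + C2*exp(6*t).
For the particular solution try y_p = A0 + A1*t. Substituting and matching coefficients of each power of t gives A0 = 5/36, A1 = 1/12, so y_p = 5/36 + t/12.
General solution: y = 5/36 + t/12 + C1*exp(-2*t) + C2*exp(6*t).
Apply the initial conditions: y(0) = 5/36 + C1 + C2 = -2 and y'(0) = 1/12 - 2*C1 + 6*C2 = 4. Solving gives C1 = -67/32, C2 = -13/288.

y = 5/36 - 67*exp(-2*t)/32 - 13*exp(6*t)/288 + t/12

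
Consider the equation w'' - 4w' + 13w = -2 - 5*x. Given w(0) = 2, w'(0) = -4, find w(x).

Characteristic equation r² - 4r + 13 = 0 has discriminant (-4)² - 4·(13) = -36 < 0, so r = 2 ± 3i.
Hence w_h = C1*cos(3*x)*exp(2*x) + C2*exp(2*x)*sin(3*x).
For the particular solution try w_p = A0 + A1*x. Substituting and matching coefficients of each power of x gives A0 = -46/169, A1 = -5/13, so w_p = -46/169 - 5*x/13.
General solution: w = -46/169 - 5*x/13 + C1*cos(3*x)*exp(2*x) + C2*exp(2*x)*sin(3*x).
Apply the initial conditions: w(0) = -46/169 + C1 = 2 and w'(0) = -5/13 + 2*C1 + 3*C2 = -4. Solving gives C1 = 384/169, C2 = -1379/507.

w = -46/169 - 5*x/13 - 1379*exp(2*x)*sin(3*x)/507 + 384*cos(3*x)*exp(2*x)/169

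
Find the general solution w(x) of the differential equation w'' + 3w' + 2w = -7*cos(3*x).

Characteristic equation r² + 3r + 2 = 0 factors as (r + 2)(r + 1) = 0, so r = -2, -1.
Hence w_h = C1*exp(-2*x) + C2*exp(-x).
Try w_p = A*cos(3*x) + B*sin(3*x). Substituting and equating the coefficients of cos(3x) and sin(3x) gives A = 49/130, B = -63/130, so w_p = -63*sin(3*x)/130 + 49*cos(3*x)/130.

w = -63*sin(3*x)/130 + 49*cos(3*x)/130 + C1*exp(-2*x) + C2*exp(-x)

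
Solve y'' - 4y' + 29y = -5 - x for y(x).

y = -149/841 - x/29 + C1*cos(5*x)*exp(2*x) + C2*exp(2*x)*sin(5*x)

Characteristic equation r² - 4r + 29 = 0 has discriminant (-4)² - 4·(29) = -100 < 0, so r = 2 ± 5i.
Hence y_h = C1*cos(5*x)*exp(2*x) + C2*exp(2*x)*sin(5*x).
For the particular solution try y_p = A0 + A1*x. Substituting and matching coefficients of each power of x gives A0 = -149/841, A1 = -1/29, so y_p = -149/841 - x/29.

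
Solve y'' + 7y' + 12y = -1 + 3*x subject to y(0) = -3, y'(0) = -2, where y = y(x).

y = -11/48 - 40*exp(-3*x)/3 + x/4 + 169*exp(-4*x)/16

Characteristic equation r² + 7r + 12 = 0 factors as (r + 3)(r + 4) = 0, so r = -3, -4.
Hence y_h = C1*exp(-3*x) + C2*exp(-4*x).
For the particular solution try y_p = A0 + A1*x. Substituting and matching coefficients of each power of x gives A0 = -11/48, A1 = 1/4, so y_p = -11/48 + x/4.
General solution: y = -11/48 + x/4 + C1*exp(-3*x) + C2*exp(-4*x).
Apply the initial conditions: y(0) = -11/48 + C1 + C2 = -3 and y'(0) = 1/4 - 4*C2 - 3*C1 = -2. Solving gives C1 = -40/3, C2 = 169/16.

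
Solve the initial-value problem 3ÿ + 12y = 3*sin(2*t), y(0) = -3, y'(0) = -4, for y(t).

y = -3*cos(2*t) - 15*sin(2*t)/8 - t*cos(2*t)/4

Divide through by 3: y'' + 4y = sin(2*t).
Characteristic equation r² + 4 = 0 has discriminant (0)² - 4·(4) = -16 < 0, so r = ± 2i.
Hence y_h = C1*cos(2*t) + C2*sin(2*t).
Since ±2i are characteristic roots, multiply the trial by t. Try y_p = t*(A*cos(2*t) + B*sin(2*t)). Substituting and equating the coefficients of cos(2t) and sin(2t) gives A = -1/4, B = 0, so y_p = -t*cos(2*t)/4.
General solution: y = C1*cos(2*t) + C2*sin(2*t) - t*cos(2*t)/4.
Apply the initial conditions: y(0) = C1 = -3 and y'(0) = -1/4 + 2*C2 = -4. Solving gives C1 = -3, C2 = -15/8.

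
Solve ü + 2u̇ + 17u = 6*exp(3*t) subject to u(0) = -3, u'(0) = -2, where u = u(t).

Characteristic equation r² + 2r + 17 = 0 has discriminant (2)² - 4·(17) = -64 < 0, so r = -1 ± 4i.
Hence u_h = C1*cos(4*t)*exp(-t) + C2*exp(-t)*sin(4*t).
Try u_p = A*exp(3*t). Substituting into the equation and dividing by exp(3*t) gives A = 3/16, so u_p = 3*exp(3*t)/16.
General solution: u = 3*exp(3*t)/16 + C1*cos(4*t)*exp(-t) + C2*exp(-t)*sin(4*t).
Apply the initial conditions: u(0) = 3/16 + C1 = -3 and u'(0) = 9/16 - C1 + 4*C2 = -2. Solving gives C1 = -51/16, C2 = -23/16.

u = 3*exp(3*t)/16 - 51*cos(4*t)*exp(-t)/16 - 23*exp(-t)*sin(4*t)/16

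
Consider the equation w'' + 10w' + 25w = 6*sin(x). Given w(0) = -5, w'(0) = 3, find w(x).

Characteristic equation r² + 10r + 25 = 0 has discriminant (10)² - 4·(25) = 0, so r = -5 is a repeated root.
Hence w_h = (C1 + C2*x)*exp(-5*x).
Try w_p = A*cos(x) + B*sin(x). Substituting and equating the coefficients of cos(x) and sin(x) gives A = -15/169, B = 36/169, so w_p = -15*cos(x)/169 + 36*sin(x)/169.
General solution: w = -15*cos(x)/169 + 36*sin(x)/169 + C1*exp(-5*x) + C2*x*exp(-5*x).
Apply the initial conditions: w(0) = -15/169 + C1 = -5 and w'(0) = 36/169 + C2 - 5*C1 = 3. Solving gives C1 = -830/169, C2 = -283/13.

w = -830*exp(-5*x)/169 - 15*cos(x)/169 + 36*sin(x)/169 - 283*x*exp(-5*x)/13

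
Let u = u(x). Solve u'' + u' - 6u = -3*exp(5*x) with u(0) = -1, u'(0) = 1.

Characteristic equation r² + r - 6 = 0 factors as (r - 2)(r + 3) = 0, so r = 2, -3.
Hence u_h = C1*exp(2*x) + C2*exp(-3*x).
Try u_p = A*exp(5*x). Substituting into the equation and dividing by exp(5*x) gives A = -1/8, so u_p = -exp(5*x)/8.
General solution: u = -exp(5*x)/8 + C1*exp(2*x) + C2*exp(-3*x).
Apply the initial conditions: u(0) = -1/8 + C1 + C2 = -1 and u'(0) = -5/8 - 3*C2 + 2*C1 = 1. Solving gives C1 = -1/5, C2 = -27/40.

u = -27*exp(-3*x)/40 - exp(2*x)/5 - exp(5*x)/8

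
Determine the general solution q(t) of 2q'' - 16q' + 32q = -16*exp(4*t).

Divide through by 2: q'' - 8q' + 16q = -8*exp(4*t).
Characteristic equation r² - 8r + 16 = 0 has discriminant (-8)² - 4·(16) = 0, so r = 4 is a repeated root.
Hence q_h = (C1 + C2*t)*exp(4*t).
Since exp(4*t) solves the homogeneous equation (r = 4 is a root of multiplicity 2), multiply the trial by t^2. Try q_p = A*t^2*exp(4*t). Substituting into the equation and dividing by exp(4*t) gives A = -4, so q_p = -4*t^2*exp(4*t).

q = C1*exp(4*t) - 4*t**2*exp(4*t) + C2*t*exp(4*t)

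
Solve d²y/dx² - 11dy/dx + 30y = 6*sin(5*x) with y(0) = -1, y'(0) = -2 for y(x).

y = -23*exp(5*x)/5 + 3*sin(5*x)/305 + 33*cos(5*x)/305 + 213*exp(6*x)/61

Characteristic equation r² - 11r + 30 = 0 factors as (r - 6)(r - 5) = 0, so r = 6, 5.
Hence y_h = C1*exp(6*x) + C2*exp(5*x).
Try y_p = A*cos(5*x) + B*sin(5*x). Substituting and equating the coefficients of cos(5x) and sin(5x) gives A = 33/305, B = 3/305, so y_p = 3*sin(5*x)/305 + 33*cos(5*x)/305.
General solution: y = 3*sin(5*x)/305 + 33*cos(5*x)/305 + C1*exp(6*x) + C2*exp(5*x).
Apply the initial conditions: y(0) = 33/305 + C1 + C2 = -1 and y'(0) = 3/61 + 5*C2 + 6*C1 = -2. Solving gives C1 = 213/61, C2 = -23/5.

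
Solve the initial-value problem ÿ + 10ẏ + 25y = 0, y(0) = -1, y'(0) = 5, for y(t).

y = -exp(-5*t)

Characteristic equation r² + 10r + 25 = 0 has discriminant (10)² - 4·(25) = 0, so r = -5 is a repeated root.
Hence y_h = (C1 + C2*t)*exp(-5*t).
Apply the initial conditions: y(0) = C1 = -1 and y'(0) = C2 - 5*C1 = 5. Solving gives C1 = -1, C2 = 0.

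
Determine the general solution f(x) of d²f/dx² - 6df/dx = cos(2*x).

Characteristic equation r² - 6r = 0 factors as (r - 6)r = 0, so r = 6, 0.
Hence f_h = C1*exp(6*x) + C2.
Try f_p = A*cos(2*x) + B*sin(2*x). Substituting and equating the coefficients of cos(2x) and sin(2x) gives A = -1/40, B = -3/40, so f_p = -3*sin(2*x)/40 - cos(2*x)/40.

f = C2 - 3*sin(2*x)/40 - cos(2*x)/40 + C1*exp(6*x)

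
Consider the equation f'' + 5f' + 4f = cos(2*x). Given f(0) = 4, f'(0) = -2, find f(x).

Characteristic equation r² + 5r + 4 = 0 factors as (r + 4)(r + 1) = 0, so r = -4, -1.
Hence f_h = C1*exp(-4*x) + C2*exp(-x).
Try f_p = A*cos(2*x) + B*sin(2*x). Substituting and equating the coefficients of cos(2x) and sin(2x) gives A = 0, B = 1/10, so f_p = sin(2*x)/10.
General solution: f = sin(2*x)/10 + C1*exp(-4*x) + C2*exp(-x).
Apply the initial conditions: f(0) = C1 + C2 = 4 and f'(0) = 1/5 - C2 - 4*C1 = -2. Solving gives C1 = -3/5, C2 = 23/5.

f = -3*exp(-4*x)/5 + sin(2*x)/10 + 23*exp(-x)/5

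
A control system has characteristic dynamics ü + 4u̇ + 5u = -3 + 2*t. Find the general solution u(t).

Characteristic equation r² + 4r + 5 = 0 has discriminant (4)² - 4·(5) = -4 < 0, so r = -2 ± i.
Hence u_h = C1*cos(t)*exp(-2*t) + C2*exp(-2*t)*sin(t).
For the particular solution try u_p = A0 + A1*t. Substituting and matching coefficients of each power of t gives A0 = -23/25, A1 = 2/5, so u_p = -23/25 + 2*t/5.

u = -23/25 + 2*t/5 + C1*cos(t)*exp(-2*t) + C2*exp(-2*t)*sin(t)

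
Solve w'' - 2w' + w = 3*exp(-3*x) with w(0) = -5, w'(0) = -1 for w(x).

w = -83*exp(x)/16 + 3*exp(-3*x)/16 + 19*x*exp(x)/4

Characteristic equation r² - 2r + 1 = 0 has discriminant (-2)² - 4·(1) = 0, so r = 1 is a repeated root.
Hence w_h = (C1 + C2*x)*exp(x).
Try w_p = A*exp(-3*x). Substituting into the equation and dividing by exp(-3*x) gives A = 3/16, so w_p = 3*exp(-3*x)/16.
General solution: w = 3*exp(-3*x)/16 + C1*exp(x) + C2*x*exp(x).
Apply the initial conditions: w(0) = 3/16 + C1 = -5 and w'(0) = -9/16 + C1 + C2 = -1. Solving gives C1 = -83/16, C2 = 19/4.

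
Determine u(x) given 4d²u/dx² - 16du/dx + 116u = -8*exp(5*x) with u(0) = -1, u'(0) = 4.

Divide through by 4: u'' - 4u' + 29u = -2*exp(5*x).
Characteristic equation r² - 4r + 29 = 0 has discriminant (-4)² - 4·(29) = -100 < 0, so r = 2 ± 5i.
Hence u_h = C1*cos(5*x)*exp(2*x) + C2*exp(2*x)*sin(5*x).
Try u_p = A*exp(5*x). Substituting into the equation and dividing by exp(5*x) gives A = -1/17, so u_p = -exp(5*x)/17.
General solution: u = -exp(5*x)/17 + C1*cos(5*x)*exp(2*x) + C2*exp(2*x)*sin(5*x).
Apply the initial conditions: u(0) = -1/17 + C1 = -1 and u'(0) = -5/17 + 2*C1 + 5*C2 = 4. Solving gives C1 = -16/17, C2 = 21/17.

u = -exp(5*x)/17 - 16*cos(5*x)*exp(2*x)/17 + 21*exp(2*x)*sin(5*x)/17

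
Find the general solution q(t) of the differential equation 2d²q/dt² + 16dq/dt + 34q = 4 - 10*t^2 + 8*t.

Divide through by 2: q'' + 8q' + 17q = 2 - 5*t^2 + 4*t.
Characteristic equation r² + 8r + 17 = 0 has discriminant (8)² - 4·(17) = -4 < 0, so r = -4 ± i.
Hence q_h = C1*cos(t)*exp(-4*t) + C2*exp(-4*t)*sin(t).
For the particular solution try q_p = A0 + A1*t + A2*t^2. Substituting and matching coefficients of each power of t gives A0 = -436/4913, A1 = 148/289, A2 = -5/17, so q_p = -436/4913 - 5*t^2/17 + 148*t/289.

q = -436/4913 - 5*t**2/17 + 148*t/289 + C1*cos(t)*exp(-4*t) + C2*exp(-4*t)*sin(t)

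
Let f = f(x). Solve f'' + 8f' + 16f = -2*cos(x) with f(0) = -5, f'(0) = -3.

Characteristic equation r² + 8r + 16 = 0 has discriminant (8)² - 4·(16) = 0, so r = -4 is a repeated root.
Hence f_h = (C1 + C2*x)*exp(-4*x).
Try f_p = A*cos(x) + B*sin(x). Substituting and equating the coefficients of cos(x) and sin(x) gives A = -30/289, B = -16/289, so f_p = -30*cos(x)/289 - 16*sin(x)/289.
General solution: f = -30*cos(x)/289 - 16*sin(x)/289 + C1*exp(-4*x) + C2*x*exp(-4*x).
Apply the initial conditions: f(0) = -30/289 + C1 = -5 and f'(0) = -16/289 + C2 - 4*C1 = -3. Solving gives C1 = -1415/289, C2 = -383/17.

f = -1415*exp(-4*x)/289 - 30*cos(x)/289 - 16*sin(x)/289 - 383*x*exp(-4*x)/17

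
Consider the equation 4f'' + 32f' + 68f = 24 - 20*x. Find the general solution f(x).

f = 142/289 - 5*x/17 + C1*cos(x)*exp(-4*x) + C2*exp(-4*x)*sin(x)

Divide through by 4: f'' + 8f' + 17f = 6 - 5*x.
Characteristic equation r² + 8r + 17 = 0 has discriminant (8)² - 4·(17) = -4 < 0, so r = -4 ± i.
Hence f_h = C1*cos(x)*exp(-4*x) + C2*exp(-4*x)*sin(x).
For the particular solution try f_p = A0 + A1*x. Substituting and matching coefficients of each power of x gives A0 = 142/289, A1 = -5/17, so f_p = 142/289 - 5*x/17.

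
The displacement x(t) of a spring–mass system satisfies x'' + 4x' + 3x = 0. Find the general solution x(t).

Characteristic equation r² + 4r + 3 = 0 factors as (r + 3)(r + 1) = 0, so r = -3, -1.
Hence x_h = C1*exp(-3*t) + C2*exp(-t).

x = C1*exp(-3*t) + C2*exp(-t)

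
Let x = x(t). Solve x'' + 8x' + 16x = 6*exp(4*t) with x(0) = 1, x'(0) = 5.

x = 3*exp(4*t)/32 + 29*exp(-4*t)/32 + 33*t*exp(-4*t)/4

Characteristic equation r² + 8r + 16 = 0 has discriminant (8)² - 4·(16) = 0, so r = -4 is a repeated root.
Hence x_h = (C1 + C2*t)*exp(-4*t).
Try x_p = A*exp(4*t). Substituting into the equation and dividing by exp(4*t) gives A = 3/32, so x_p = 3*exp(4*t)/32.
General solution: x = 3*exp(4*t)/32 + C1*exp(-4*t) + C2*t*exp(-4*t).
Apply the initial conditions: x(0) = 3/32 + C1 = 1 and x'(0) = 3/8 + C2 - 4*C1 = 5. Solving gives C1 = 29/32, C2 = 33/4.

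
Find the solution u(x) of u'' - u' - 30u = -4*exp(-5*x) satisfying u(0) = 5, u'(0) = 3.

Characteristic equation r² - r - 30 = 0 factors as (r - 6)(r + 5) = 0, so r = 6, -5.
Hence u_h = C1*exp(6*x) + C2*exp(-5*x).
Since exp(-5*x) solves the homogeneous equation (r = -5 is a root of multiplicity 1), multiply the trial by x. Try u_p = A*x*exp(-5*x). Substituting into the equation and dividing by exp(-5*x) gives A = 4/11, so u_p = 4*x*exp(-5*x)/11.
General solution: u = C1*exp(6*x) + C2*exp(-5*x) + 4*x*exp(-5*x)/11.
Apply the initial conditions: u(0) = C1 + C2 = 5 and u'(0) = 4/11 - 5*C2 + 6*C1 = 3. Solving gives C1 = 304/121, C2 = 301/121.

u = 301*exp(-5*x)/121 + 304*exp(6*x)/121 + 4*x*exp(-5*x)/11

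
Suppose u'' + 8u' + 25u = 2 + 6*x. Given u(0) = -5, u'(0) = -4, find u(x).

u = 2/625 + 6*x/25 - 15158*exp(-4*x)*sin(3*x)/1875 - 3127*cos(3*x)*exp(-4*x)/625

Characteristic equation r² + 8r + 25 = 0 has discriminant (8)² - 4·(25) = -36 < 0, so r = -4 ± 3i.
Hence u_h = C1*cos(3*x)*exp(-4*x) + C2*exp(-4*x)*sin(3*x).
For the particular solution try u_p = A0 + A1*x. Substituting and matching coefficients of each power of x gives A0 = 2/625, A1 = 6/25, so u_p = 2/625 + 6*x/25.
General solution: u = 2/625 + 6*x/25 + C1*cos(3*x)*exp(-4*x) + C2*exp(-4*x)*sin(3*x).
Apply the initial conditions: u(0) = 2/625 + C1 = -5 and u'(0) = 6/25 - 4*C1 + 3*C2 = -4. Solving gives C1 = -3127/625, C2 = -15158/1875.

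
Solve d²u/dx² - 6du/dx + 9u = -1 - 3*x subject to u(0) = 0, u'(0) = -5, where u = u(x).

Characteristic equation r² - 6r + 9 = 0 has discriminant (-6)² - 4·(9) = 0, so r = 3 is a repeated root.
Hence u_h = (C1 + C2*x)*exp(3*x).
For the particular solution try u_p = A0 + A1*x. Substituting and matching coefficients of each power of x gives A0 = -1/3, A1 = -1/3, so u_p = -1/3 - x/3.
General solution: u = -1/3 - x/3 + C1*exp(3*x) + C2*x*exp(3*x).
Apply the initial conditions: u(0) = -1/3 + C1 = 0 and u'(0) = -1/3 + C2 + 3*C1 = -5. Solving gives C1 = 1/3, C2 = -17/3.

u = -1/3 - x/3 + exp(3*x)/3 - 17*x*exp(3*x)/3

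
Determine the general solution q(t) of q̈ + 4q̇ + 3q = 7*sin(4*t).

Characteristic equation r² + 4r + 3 = 0 factors as (r + 3)(r + 1) = 0, so r = -3, -1.
Hence q_h = C1*exp(-3*t) + C2*exp(-t).
Try q_p = A*cos(4*t) + B*sin(4*t). Substituting and equating the coefficients of cos(4t) and sin(4t) gives A = -112/425, B = -91/425, so q_p = -112*cos(4*t)/425 - 91*sin(4*t)/425.

q = -112*cos(4*t)/425 - 91*sin(4*t)/425 + C1*exp(-3*t) + C2*exp(-t)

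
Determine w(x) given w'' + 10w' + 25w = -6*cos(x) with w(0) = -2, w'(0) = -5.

w = -302*exp(-5*x)/169 - 36*cos(x)/169 - 15*sin(x)/169 - 180*x*exp(-5*x)/13

Characteristic equation r² + 10r + 25 = 0 has discriminant (10)² - 4·(25) = 0, so r = -5 is a repeated root.
Hence w_h = (C1 + C2*x)*exp(-5*x).
Try w_p = A*cos(x) + B*sin(x). Substituting and equating the coefficients of cos(x) and sin(x) gives A = -36/169, B = -15/169, so w_p = -36*cos(x)/169 - 15*sin(x)/169.
General solution: w = -36*cos(x)/169 - 15*sin(x)/169 + C1*exp(-5*x) + C2*x*exp(-5*x).
Apply the initial conditions: w(0) = -36/169 + C1 = -2 and w'(0) = -15/169 + C2 - 5*C1 = -5. Solving gives C1 = -302/169, C2 = -180/13.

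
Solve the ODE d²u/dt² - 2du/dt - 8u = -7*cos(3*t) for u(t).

u = 42*sin(3*t)/325 + 119*cos(3*t)/325 + C1*exp(-2*t) + C2*exp(4*t)

Characteristic equation r² - 2r - 8 = 0 factors as (r + 2)(r - 4) = 0, so r = -2, 4.
Hence u_h = C1*exp(-2*t) + C2*exp(4*t).
Try u_p = A*cos(3*t) + B*sin(3*t). Substituting and equating the coefficients of cos(3t) and sin(3t) gives A = 119/325, B = 42/325, so u_p = 42*sin(3*t)/325 + 119*cos(3*t)/325.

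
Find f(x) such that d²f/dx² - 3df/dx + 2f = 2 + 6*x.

Characteristic equation r² - 3r + 2 = 0 factors as (r - 1)(r - 2) = 0, so r = 1, 2.
Hence f_h = C1*exp(x) + C2*exp(2*x).
For the particular solution try f_p = A0 + A1*x. Substituting and matching coefficients of each power of x gives A0 = 11/2, A1 = 3, so f_p = 11/2 + 3*x.

f = 11/2 + 3*x + C1*exp(x) + C2*exp(2*x)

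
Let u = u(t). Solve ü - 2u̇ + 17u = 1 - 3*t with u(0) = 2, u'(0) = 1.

u = 11/289 - 3*t/17 - 227*exp(t)*sin(4*t)/1156 + 567*cos(4*t)*exp(t)/289

Characteristic equation r² - 2r + 17 = 0 has discriminant (-2)² - 4·(17) = -64 < 0, so r = 1 ± 4i.
Hence u_h = C1*cos(4*t)*exp(t) + C2*exp(t)*sin(4*t).
For the particular solution try u_p = A0 + A1*t. Substituting and matching coefficients of each power of t gives A0 = 11/289, A1 = -3/17, so u_p = 11/289 - 3*t/17.
General solution: u = 11/289 - 3*t/17 + C1*cos(4*t)*exp(t) + C2*exp(t)*sin(4*t).
Apply the initial conditions: u(0) = 11/289 + C1 = 2 and u'(0) = -3/17 + C1 + 4*C2 = 1. Solving gives C1 = 567/289, C2 = -227/1156.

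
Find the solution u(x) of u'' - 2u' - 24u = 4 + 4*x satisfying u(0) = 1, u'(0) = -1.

u = -11/72 - x/6 + 17*exp(6*x)/45 + 31*exp(-4*x)/40

Characteristic equation r² - 2r - 24 = 0 factors as (r - 6)(r + 4) = 0, so r = 6, -4.
Hence u_h = C1*exp(6*x) + C2*exp(-4*x).
For the particular solution try u_p = A0 + A1*x. Substituting and matching coefficients of each power of x gives A0 = -11/72, A1 = -1/6, so u_p = -11/72 - x/6.
General solution: u = -11/72 - x/6 + C1*exp(6*x) + C2*exp(-4*x).
Apply the initial conditions: u(0) = -11/72 + C1 + C2 = 1 and u'(0) = -1/6 - 4*C2 + 6*C1 = -1. Solving gives C1 = 17/45, C2 = 31/40.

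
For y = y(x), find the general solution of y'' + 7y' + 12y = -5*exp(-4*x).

Characteristic equation r² + 7r + 12 = 0 factors as (r + 3)(r + 4) = 0, so r = -3, -4.
Hence y_h = C1*exp(-3*x) + C2*exp(-4*x).
Since exp(-4*x) solves the homogeneous equation (r = -4 is a root of multiplicity 1), multiply the trial by x. Try y_p = A*x*exp(-4*x). Substituting into the equation and dividing by exp(-4*x) gives A = 5, so y_p = 5*x*exp(-4*x).

y = C1*exp(-3*x) + C2*exp(-4*x) + 5*x*exp(-4*x)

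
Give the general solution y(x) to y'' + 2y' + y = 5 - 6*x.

Characteristic equation r² + 2r + 1 = 0 has discriminant (2)² - 4·(1) = 0, so r = -1 is a repeated root.
Hence y_h = (C1 + C2*x)*exp(-x).
For the particular solution try y_p = A0 + A1*x. Substituting and matching coefficients of each power of x gives A0 = 17, A1 = -6, so y_p = 17 - 6*x.

y = 17 - 6*x + C1*exp(-x) + C2*x*exp(-x)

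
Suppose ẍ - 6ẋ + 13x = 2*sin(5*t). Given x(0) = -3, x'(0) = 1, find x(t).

x = -2*sin(5*t)/87 + 5*cos(5*t)/87 - 266*cos(2*t)*exp(3*t)/87 + 895*exp(3*t)*sin(2*t)/174

Characteristic equation r² - 6r + 13 = 0 has discriminant (-6)² - 4·(13) = -16 < 0, so r = 3 ± 2i.
Hence x_h = C1*cos(2*t)*exp(3*t) + C2*exp(3*t)*sin(2*t).
Try x_p = A*cos(5*t) + B*sin(5*t). Substituting and equating the coefficients of cos(5t) and sin(5t) gives A = 5/87, B = -2/87, so x_p = -2*sin(5*t)/87 + 5*cos(5*t)/87.
General solution: x = -2*sin(5*t)/87 + 5*cos(5*t)/87 + C1*cos(2*t)*exp(3*t) + C2*exp(3*t)*sin(2*t).
Apply the initial conditions: x(0) = 5/87 + C1 = -3 and x'(0) = -10/87 + 2*C2 + 3*C1 = 1. Solving gives C1 = -266/87, C2 = 895/174.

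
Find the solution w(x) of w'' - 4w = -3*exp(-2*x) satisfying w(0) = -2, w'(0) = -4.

Characteristic equation r² - 4 = 0 factors as (r - 2)(r + 2) = 0, so r = 2, -2.
Hence w_h = C1*exp(2*x) + C2*exp(-2*x).
Since exp(-2*x) solves the homogeneous equation (r = -2 is a root of multiplicity 1), multiply the trial by x. Try w_p = A*x*exp(-2*x). Substituting into the equation and dividing by exp(-2*x) gives A = 3/4, so w_p = 3*x*exp(-2*x)/4.
General solution: w = C1*exp(2*x) + C2*exp(-2*x) + 3*x*exp(-2*x)/4.
Apply the initial conditions: w(0) = C1 + C2 = -2 and w'(0) = 3/4 - 2*C2 + 2*C1 = -4. Solving gives C1 = -35/16, C2 = 3/16.

w = -35*exp(2*x)/16 + 3*exp(-2*x)/16 + 3*x*exp(-2*x)/4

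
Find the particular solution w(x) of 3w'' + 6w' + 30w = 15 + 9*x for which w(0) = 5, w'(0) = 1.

w = 11/25 + 3*x/10 + 114*cos(3*x)*exp(-x)/25 + 263*exp(-x)*sin(3*x)/150

Divide through by 3: w'' + 2w' + 10w = 5 + 3*x.
Characteristic equation r² + 2r + 10 = 0 has discriminant (2)² - 4·(10) = -36 < 0, so r = -1 ± 3i.
Hence w_h = C1*cos(3*x)*exp(-x) + C2*exp(-x)*sin(3*x).
For the particular solution try w_p = A0 + A1*x. Substituting and matching coefficients of each power of x gives A0 = 11/25, A1 = 3/10, so w_p = 11/25 + 3*x/10.
General solution: w = 11/25 + 3*x/10 + C1*cos(3*x)*exp(-x) + C2*exp(-x)*sin(3*x).
Apply the initial conditions: w(0) = 11/25 + C1 = 5 and w'(0) = 3/10 - C1 + 3*C2 = 1. Solving gives C1 = 114/25, C2 = 263/150.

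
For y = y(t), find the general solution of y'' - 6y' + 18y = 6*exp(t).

y = 6*exp(t)/13 + C1*cos(3*t)*exp(3*t) + C2*exp(3*t)*sin(3*t)

Characteristic equation r² - 6r + 18 = 0 has discriminant (-6)² - 4·(18) = -36 < 0, so r = 3 ± 3i.
Hence y_h = C1*cos(3*t)*exp(3*t) + C2*exp(3*t)*sin(3*t).
Try y_p = A*exp(t). Substituting into the equation and dividing by exp(t) gives A = 6/13, so y_p = 6*exp(t)/13.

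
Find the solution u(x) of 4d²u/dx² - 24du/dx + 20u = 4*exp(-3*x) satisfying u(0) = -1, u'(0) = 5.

Divide through by 4: u'' - 6u' + 5u = exp(-3*x).
Characteristic equation r² - 6r + 5 = 0 factors as (r - 1)(r - 5) = 0, so r = 1, 5.
Hence u_h = C1*exp(x) + C2*exp(5*x).
Try u_p = A*exp(-3*x). Substituting into the equation and dividing by exp(-3*x) gives A = 1/32, so u_p = exp(-3*x)/32.
General solution: u = exp(-3*x)/32 + C1*exp(x) + C2*exp(5*x).
Apply the initial conditions: u(0) = 1/32 + C1 + C2 = -1 and u'(0) = -3/32 + C1 + 5*C2 = 5. Solving gives C1 = -41/16, C2 = 49/32.

u = -41*exp(x)/16 + exp(-3*x)/32 + 49*exp(5*x)/32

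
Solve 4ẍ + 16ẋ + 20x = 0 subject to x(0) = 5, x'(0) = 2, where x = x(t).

x = 5*cos(t)*exp(-2*t) + 12*exp(-2*t)*sin(t)

Divide through by 4: x'' + 4x' + 5x = 0.
Characteristic equation r² + 4r + 5 = 0 has discriminant (4)² - 4·(5) = -4 < 0, so r = -2 ± i.
Hence x_h = C1*cos(t)*exp(-2*t) + C2*exp(-2*t)*sin(t).
Apply the initial conditions: x(0) = C1 = 5 and x'(0) = C2 - 2*C1 = 2. Solving gives C1 = 5, C2 = 12.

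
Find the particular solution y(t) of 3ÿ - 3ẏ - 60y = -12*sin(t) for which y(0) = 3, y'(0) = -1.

y = -2*cos(t)/221 + 42*sin(t)/221 + 47*exp(5*t)/39 + 92*exp(-4*t)/51

Divide through by 3: y'' - y' - 20y = -4*sin(t).
Characteristic equation r² - r - 20 = 0 factors as (r - 5)(r + 4) = 0, so r = 5, -4.
Hence y_h = C1*exp(5*t) + C2*exp(-4*t).
Try y_p = A*cos(t) + B*sin(t). Substituting and equating the coefficients of cos(t) and sin(t) gives A = -2/221, B = 42/221, so y_p = -2*cos(t)/221 + 42*sin(t)/221.
General solution: y = -2*cos(t)/221 + 42*sin(t)/221 + C1*exp(5*t) + C2*exp(-4*t).
Apply the initial conditions: y(0) = -2/221 + C1 + C2 = 3 and y'(0) = 42/221 - 4*C2 + 5*C1 = -1. Solving gives C1 = 47/39, C2 = 92/51.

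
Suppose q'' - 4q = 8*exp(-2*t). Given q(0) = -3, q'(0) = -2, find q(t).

Characteristic equation r² - 4 = 0 factors as (r + 2)(r - 2) = 0, so r = -2, 2.
Hence q_h = C1*exp(-2*t) + C2*exp(2*t).
Since exp(-2*t) solves the homogeneous equation (r = -2 is a root of multiplicity 1), multiply the trial by t. Try q_p = A*t*exp(-2*t). Substituting into the equation and dividing by exp(-2*t) gives A = -2, so q_p = -2*t*exp(-2*t).
General solution: q = C1*exp(-2*t) + C2*exp(2*t) - 2*t*exp(-2*t).
Apply the initial conditions: q(0) = C1 + C2 = -3 and q'(0) = -2 - 2*C1 + 2*C2 = -2. Solving gives C1 = -3/2, C2 = -3/2.

q = -3*exp(-2*t)/2 - 3*exp(2*t)/2 - 2*t*exp(-2*t)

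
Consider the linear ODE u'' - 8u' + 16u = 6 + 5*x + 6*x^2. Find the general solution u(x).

u = 43/64 + 3*x**2/8 + 11*x/16 + C1*exp(4*x) + C2*x*exp(4*x)

Characteristic equation r² - 8r + 16 = 0 has discriminant (-8)² - 4·(16) = 0, so r = 4 is a repeated root.
Hence u_h = (C1 + C2*x)*exp(4*x).
For the particular solution try u_p = A0 + A1*x + A2*x^2. Substituting and matching coefficients of each power of x gives A0 = 43/64, A1 = 11/16, A2 = 3/8, so u_p = 43/64 + 3*x^2/8 + 11*x/16.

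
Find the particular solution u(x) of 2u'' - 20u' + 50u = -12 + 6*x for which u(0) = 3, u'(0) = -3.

u = -24/125 + 3*x/25 + 399*exp(5*x)/125 - 477*x*exp(5*x)/25

Divide through by 2: u'' - 10u' + 25u = -6 + 3*x.
Characteristic equation r² - 10r + 25 = 0 has discriminant (-10)² - 4·(25) = 0, so r = 5 is a repeated root.
Hence u_h = (C1 + C2*x)*exp(5*x).
For the particular solution try u_p = A0 + A1*x. Substituting and matching coefficients of each power of x gives A0 = -24/125, A1 = 3/25, so u_p = -24/125 + 3*x/25.
General solution: u = -24/125 + 3*x/25 + C1*exp(5*x) + C2*x*exp(5*x).
Apply the initial conditions: u(0) = -24/125 + C1 = 3 and u'(0) = 3/25 + C2 + 5*C1 = -3. Solving gives C1 = 399/125, C2 = -477/25.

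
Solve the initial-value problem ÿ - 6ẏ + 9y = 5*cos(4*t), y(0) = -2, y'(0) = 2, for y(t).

y = -243*exp(3*t)/125 - 24*sin(4*t)/125 - 7*cos(4*t)/125 + 43*t*exp(3*t)/5

Characteristic equation r² - 6r + 9 = 0 has discriminant (-6)² - 4·(9) = 0, so r = 3 is a repeated root.
Hence y_h = (C1 + C2*t)*exp(3*t).
Try y_p = A*cos(4*t) + B*sin(4*t). Substituting and equating the coefficients of cos(4t) and sin(4t) gives A = -7/125, B = -24/125, so y_p = -24*sin(4*t)/125 - 7*cos(4*t)/125.
General solution: y = -24*sin(4*t)/125 - 7*cos(4*t)/125 + C1*exp(3*t) + C2*t*exp(3*t).
Apply the initial conditions: y(0) = -7/125 + C1 = -2 and y'(0) = -96/125 + C2 + 3*C1 = 2. Solving gives C1 = -243/125, C2 = 43/5.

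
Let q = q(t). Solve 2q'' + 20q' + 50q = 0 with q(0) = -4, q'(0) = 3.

q = -4*exp(-5*t) - 17*t*exp(-5*t)

Divide through by 2: q'' + 10q' + 25q = 0.
Characteristic equation r² + 10r + 25 = 0 has discriminant (10)² - 4·(25) = 0, so r = -5 is a repeated root.
Hence q_h = (C1 + C2*t)*exp(-5*t).
Apply the initial conditions: q(0) = C1 = -4 and q'(0) = C2 - 5*C1 = 3. Solving gives C1 = -4, C2 = -17.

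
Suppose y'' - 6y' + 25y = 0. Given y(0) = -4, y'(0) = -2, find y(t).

y = -4*cos(4*t)*exp(3*t) + 5*exp(3*t)*sin(4*t)/2

Characteristic equation r² - 6r + 25 = 0 has discriminant (-6)² - 4·(25) = -64 < 0, so r = 3 ± 4i.
Hence y_h = C1*cos(4*t)*exp(3*t) + C2*exp(3*t)*sin(4*t).
Apply the initial conditions: y(0) = C1 = -4 and y'(0) = 3*C1 + 4*C2 = -2. Solving gives C1 = -4, C2 = 5/2.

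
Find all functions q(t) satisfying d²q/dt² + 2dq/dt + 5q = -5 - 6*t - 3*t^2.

q = -59/125 - 18*t/25 - 3*t**2/5 + C1*cos(2*t)*exp(-t) + C2*exp(-t)*sin(2*t)

Characteristic equation r² + 2r + 5 = 0 has discriminant (2)² - 4·(5) = -16 < 0, so r = -1 ± 2i.
Hence q_h = C1*cos(2*t)*exp(-t) + C2*exp(-t)*sin(2*t).
For the particular solution try q_p = A0 + A1*t + A2*t^2. Substituting and matching coefficients of each power of t gives A0 = -59/125, A1 = -18/25, A2 = -3/5, so q_p = -59/125 - 18*t/25 - 3*t^2/5.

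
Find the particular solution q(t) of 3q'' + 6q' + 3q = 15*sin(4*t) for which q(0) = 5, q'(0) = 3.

q = -75*sin(4*t)/289 - 40*cos(4*t)/289 + 1485*exp(-t)/289 + 156*t*exp(-t)/17

Divide through by 3: q'' + 2q' + q = 5*sin(4*t).
Characteristic equation r² + 2r + 1 = 0 has discriminant (2)² - 4·(1) = 0, so r = -1 is a repeated root.
Hence q_h = (C1 + C2*t)*exp(-t).
Try q_p = A*cos(4*t) + B*sin(4*t). Substituting and equating the coefficients of cos(4t) and sin(4t) gives A = -40/289, B = -75/289, so q_p = -75*sin(4*t)/289 - 40*cos(4*t)/289.
General solution: q = -75*sin(4*t)/289 - 40*cos(4*t)/289 + C1*exp(-t) + C2*t*exp(-t).
Apply the initial conditions: q(0) = -40/289 + C1 = 5 and q'(0) = -300/289 + C2 - C1 = 3. Solving gives C1 = 1485/289, C2 = 156/17.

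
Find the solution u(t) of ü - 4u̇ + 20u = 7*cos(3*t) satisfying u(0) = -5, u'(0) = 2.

u = -84*sin(3*t)/265 + 77*cos(3*t)/265 - 1402*cos(4*t)*exp(2*t)/265 + 1793*exp(2*t)*sin(4*t)/530

Characteristic equation r² - 4r + 20 = 0 has discriminant (-4)² - 4·(20) = -64 < 0, so r = 2 ± 4i.
Hence u_h = C1*cos(4*t)*exp(2*t) + C2*exp(2*t)*sin(4*t).
Try u_p = A*cos(3*t) + B*sin(3*t). Substituting and equating the coefficients of cos(3t) and sin(3t) gives A = 77/265, B = -84/265, so u_p = -84*sin(3*t)/265 + 77*cos(3*t)/265.
General solution: u = -84*sin(3*t)/265 + 77*cos(3*t)/265 + C1*cos(4*t)*exp(2*t) + C2*exp(2*t)*sin(4*t).
Apply the initial conditions: u(0) = 77/265 + C1 = -5 and u'(0) = -252/265 + 2*C1 + 4*C2 = 2. Solving gives C1 = -1402/265, C2 = 1793/530.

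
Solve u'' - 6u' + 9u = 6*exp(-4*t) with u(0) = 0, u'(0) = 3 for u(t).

Characteristic equation r² - 6r + 9 = 0 has discriminant (-6)² - 4·(9) = 0, so r = 3 is a repeated root.
Hence u_h = (C1 + C2*t)*exp(3*t).
Try u_p = A*exp(-4*t). Substituting into the equation and dividing by exp(-4*t) gives A = 6/49, so u_p = 6*exp(-4*t)/49.
General solution: u = 6*exp(-4*t)/49 + C1*exp(3*t) + C2*t*exp(3*t).
Apply the initial conditions: u(0) = 6/49 + C1 = 0 and u'(0) = -24/49 + C2 + 3*C1 = 3. Solving gives C1 = -6/49, C2 = 27/7.

u = -6*exp(3*t)/49 + 6*exp(-4*t)/49 + 27*t*exp(3*t)/7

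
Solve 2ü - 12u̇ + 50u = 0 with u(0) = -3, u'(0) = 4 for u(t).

Divide through by 2: u'' - 6u' + 25u = 0.
Characteristic equation r² - 6r + 25 = 0 has discriminant (-6)² - 4·(25) = -64 < 0, so r = 3 ± 4i.
Hence u_h = C1*cos(4*t)*exp(3*t) + C2*exp(3*t)*sin(4*t).
Apply the initial conditions: u(0) = C1 = -3 and u'(0) = 3*C1 + 4*C2 = 4. Solving gives C1 = -3, C2 = 13/4.

u = -3*cos(4*t)*exp(3*t) + 13*exp(3*t)*sin(4*t)/4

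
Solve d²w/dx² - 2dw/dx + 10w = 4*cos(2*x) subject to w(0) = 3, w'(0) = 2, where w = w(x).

w = -4*sin(2*x)/13 + 6*cos(2*x)/13 + exp(x)*sin(3*x)/39 + 33*cos(3*x)*exp(x)/13

Characteristic equation r² - 2r + 10 = 0 has discriminant (-2)² - 4·(10) = -36 < 0, so r = 1 ± 3i.
Hence w_h = C1*cos(3*x)*exp(x) + C2*exp(x)*sin(3*x).
Try w_p = A*cos(2*x) + B*sin(2*x). Substituting and equating the coefficients of cos(2x) and sin(2x) gives A = 6/13, B = -4/13, so w_p = -4*sin(2*x)/13 + 6*cos(2*x)/13.
General solution: w = -4*sin(2*x)/13 + 6*cos(2*x)/13 + C1*cos(3*x)*exp(x) + C2*exp(x)*sin(3*x).
Apply the initial conditions: w(0) = 6/13 + C1 = 3 and w'(0) = -8/13 + C1 + 3*C2 = 2. Solving gives C1 = 33/13, C2 = 1/39.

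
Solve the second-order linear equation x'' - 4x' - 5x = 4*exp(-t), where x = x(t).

Characteristic equation r² - 4r - 5 = 0 factors as (r + 1)(r - 5) = 0, so r = -1, 5.
Hence x_h = C1*exp(-t) + C2*exp(5*t).
Since exp(-t) solves the homogeneous equation (r = -1 is a root of multiplicity 1), multiply the trial by t. Try x_p = A*t*exp(-t). Substituting into the equation and dividing by exp(-t) gives A = -2/3, so x_p = -2*t*exp(-t)/3.

x = C1*exp(-t) + C2*exp(5*t) - 2*t*exp(-t)/3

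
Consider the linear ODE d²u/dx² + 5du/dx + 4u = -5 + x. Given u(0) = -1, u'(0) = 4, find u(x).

u = -25/16 + 2*exp(-x) - 23*exp(-4*x)/16 + x/4

Characteristic equation r² + 5r + 4 = 0 factors as (r + 4)(r + 1) = 0, so r = -4, -1.
Hence u_h = C1*exp(-4*x) + C2*exp(-x).
For the particular solution try u_p = A0 + A1*x. Substituting and matching coefficients of each power of x gives A0 = -25/16, A1 = 1/4, so u_p = -25/16 + x/4.
General solution: u = -25/16 + x/4 + C1*exp(-4*x) + C2*exp(-x).
Apply the initial conditions: u(0) = -25/16 + C1 + C2 = -1 and u'(0) = 1/4 - C2 - 4*C1 = 4. Solving gives C1 = -23/16, C2 = 2.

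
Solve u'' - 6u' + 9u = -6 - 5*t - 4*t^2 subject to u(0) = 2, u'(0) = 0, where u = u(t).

u = -4/3 - 31*t/27 - 4*t**2/9 + 10*exp(3*t)/3 - 239*t*exp(3*t)/27

Characteristic equation r² - 6r + 9 = 0 has discriminant (-6)² - 4·(9) = 0, so r = 3 is a repeated root.
Hence u_h = (C1 + C2*t)*exp(3*t).
For the particular solution try u_p = A0 + A1*t + A2*t^2. Substituting and matching coefficients of each power of t gives A0 = -4/3, A1 = -31/27, A2 = -4/9, so u_p = -4/3 - 31*t/27 - 4*t^2/9.
General solution: u = -4/3 - 31*t/27 - 4*t^2/9 + C1*exp(3*t) + C2*t*exp(3*t).
Apply the initial conditions: u(0) = -4/3 + C1 = 2 and u'(0) = -31/27 + C2 + 3*C1 = 0. Solving gives C1 = 10/3, C2 = -239/27.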